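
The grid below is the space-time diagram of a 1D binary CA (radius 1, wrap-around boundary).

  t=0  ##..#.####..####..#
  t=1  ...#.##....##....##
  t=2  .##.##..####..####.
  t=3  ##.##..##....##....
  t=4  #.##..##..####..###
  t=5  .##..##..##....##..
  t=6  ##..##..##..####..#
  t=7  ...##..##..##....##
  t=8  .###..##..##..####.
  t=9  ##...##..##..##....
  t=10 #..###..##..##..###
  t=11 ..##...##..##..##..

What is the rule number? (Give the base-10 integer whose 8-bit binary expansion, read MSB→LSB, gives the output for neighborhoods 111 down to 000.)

43

  ### -> .   bit 7 = 0  t=0,i=0
  ##. -> .   bit 6 = 0  t=0,i=1
  #.# -> #   bit 5 = 1  t=0,i=5
  #.. -> .   bit 4 = 0  t=0,i=2
  .## -> #   bit 3 = 1  t=0,i=6
  .#. -> .   bit 2 = 0  t=0,i=4
  ..# -> #   bit 1 = 1  t=0,i=3
  ... -> #   bit 0 = 1  t=1,i=1
  bits 00101011 = 43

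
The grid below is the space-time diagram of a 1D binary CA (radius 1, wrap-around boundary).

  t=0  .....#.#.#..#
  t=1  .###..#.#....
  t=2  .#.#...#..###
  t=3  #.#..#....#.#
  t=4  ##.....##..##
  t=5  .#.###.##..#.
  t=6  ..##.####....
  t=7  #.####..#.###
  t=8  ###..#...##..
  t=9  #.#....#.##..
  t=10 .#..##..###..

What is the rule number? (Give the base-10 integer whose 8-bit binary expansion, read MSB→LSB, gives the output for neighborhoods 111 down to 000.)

105

  ### -> .   bit 7 = 0  t=1,i=2
  ##. -> #   bit 6 = 1  t=1,i=3
  #.# -> #   bit 5 = 1  t=0,i=6
  #.. -> .   bit 4 = 0  t=0,i=0
  .## -> #   bit 3 = 1  t=1,i=1
  .#. -> .   bit 2 = 0  t=0,i=5
  ..# -> .   bit 1 = 0  t=0,i=4
  ... -> #   bit 0 = 1  t=0,i=1
  bits 01101001 = 105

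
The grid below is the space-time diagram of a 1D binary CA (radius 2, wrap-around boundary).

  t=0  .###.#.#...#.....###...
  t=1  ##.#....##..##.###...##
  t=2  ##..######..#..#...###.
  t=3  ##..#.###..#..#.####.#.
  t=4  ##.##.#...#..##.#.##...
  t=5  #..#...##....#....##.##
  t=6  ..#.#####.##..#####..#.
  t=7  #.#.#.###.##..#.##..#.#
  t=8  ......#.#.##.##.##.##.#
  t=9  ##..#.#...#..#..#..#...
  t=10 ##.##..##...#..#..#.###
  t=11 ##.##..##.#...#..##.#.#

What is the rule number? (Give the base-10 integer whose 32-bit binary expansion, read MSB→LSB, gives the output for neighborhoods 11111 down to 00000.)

  ##### -> #   bit 31 = 1  t=2,i=6
  ####. -> #   bit 30 = 1  t=1,i=0
  ###.# -> #   bit 29 = 1  t=0,i=3
  ###.. -> .   bit 28 = 0  t=0,i=19
  ##.## -> .   bit 27 = 0  t=1,i=14
  ##.#. -> .   bit 26 = 0  t=0,i=4
  ##..# -> .   bit 25 = 0  t=1,i=10
  ##... -> .   bit 24 = 0  t=0,i=20
  #.### -> #   bit 23 = 1  t=1,i=15
  #.##. -> #   bit 22 = 1  t=2,i=0
  #.#.# -> .   bit 21 = 0  t=0,i=5
  #.#.. -> .   bit 20 = 0  t=0,i=7
  #..## -> .   bit 19 = 0  t=1,i=11
  #..#. -> #   bit 18 = 1  t=2,i=11
  #...# -> #   bit 17 = 1  t=0,i=9
  #.... -> #   bit 16 = 1  t=0,i=13
  .#### -> .   bit 15 = 0  t=1,i=22
  .###. -> .   bit 14 = 0  t=0,i=2
  .##.# -> .   bit 13 = 0  t=1,i=13
  .##.. -> #   bit 12 = 1  t=1,i=9
  .#.## -> .   bit 11 = 0  t=3,i=5
  .#.#. -> .   bit 10 = 0  t=0,i=6
  .#..# -> .   bit 9 = 0  t=2,i=13
  .#... -> #   bit 8 = 1  t=0,i=8
  ..### -> #   bit 7 = 1  t=0,i=1
  ..##. -> #   bit 6 = 1  t=1,i=8
  ..#.# -> #   bit 5 = 1  t=3,i=4
  ..#.. -> .   bit 4 = 0  t=0,i=11
  ...## -> #   bit 3 = 1  t=0,i=0
  ...#. -> .   bit 2 = 0  t=0,i=10
  ....# -> #   bit 1 = 1  t=0,i=15
  ..... -> .   bit 0 = 0  t=0,i=14
  bits 11100000110001110001000111101010 = 3771142634

3771142634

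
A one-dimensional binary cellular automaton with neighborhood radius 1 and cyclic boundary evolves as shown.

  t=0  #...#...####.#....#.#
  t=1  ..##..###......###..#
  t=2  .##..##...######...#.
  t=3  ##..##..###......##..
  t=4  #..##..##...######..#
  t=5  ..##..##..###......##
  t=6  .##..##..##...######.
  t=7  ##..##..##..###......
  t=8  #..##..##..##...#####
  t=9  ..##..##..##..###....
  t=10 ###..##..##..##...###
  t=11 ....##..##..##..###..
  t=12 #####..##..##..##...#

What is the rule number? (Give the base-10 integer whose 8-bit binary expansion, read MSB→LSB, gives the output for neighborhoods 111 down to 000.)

  ###|.  b7=0 t=0,i=9
  ##.|.  b6=0 t=0,i=0
  #.#|.  b5=0 t=0,i=12
  #..|.  b4=0 t=0,i=1
  .##|#  b3=1 t=0,i=8
  .#.|.  b2=0 t=0,i=4
  ..#|#  b1=1 t=0,i=3
  ...|#  b0=1 t=0,i=2
  bits 00001011 = 11

11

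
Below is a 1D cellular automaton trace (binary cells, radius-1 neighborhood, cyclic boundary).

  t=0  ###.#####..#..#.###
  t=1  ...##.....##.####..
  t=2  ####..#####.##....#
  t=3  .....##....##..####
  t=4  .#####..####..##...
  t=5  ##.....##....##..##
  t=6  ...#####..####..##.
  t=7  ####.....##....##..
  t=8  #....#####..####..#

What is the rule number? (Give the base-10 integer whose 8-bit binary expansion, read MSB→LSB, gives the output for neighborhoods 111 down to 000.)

47

  ###|.  b7=0 t=0,i=0
  ##.|.  b6=0 t=0,i=2
  #.#|#  b5=1 t=0,i=3
  #..|.  b4=0 t=0,i=9
  .##|#  b3=1 t=0,i=4
  .#.|#  b2=1 t=0,i=11
  ..#|#  b1=1 t=0,i=10
  ...|#  b0=1 t=1,i=0
  bits 00101111 = 47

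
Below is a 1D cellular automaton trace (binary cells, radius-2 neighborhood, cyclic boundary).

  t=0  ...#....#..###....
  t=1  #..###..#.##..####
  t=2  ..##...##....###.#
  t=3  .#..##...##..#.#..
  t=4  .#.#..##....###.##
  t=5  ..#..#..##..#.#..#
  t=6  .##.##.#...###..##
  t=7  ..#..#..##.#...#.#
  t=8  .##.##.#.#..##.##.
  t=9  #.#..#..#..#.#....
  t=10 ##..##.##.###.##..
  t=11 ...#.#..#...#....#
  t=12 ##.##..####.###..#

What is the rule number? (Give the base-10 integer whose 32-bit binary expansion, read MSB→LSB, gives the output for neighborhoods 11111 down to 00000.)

1628415409

  #####|.  b31=0 t=1,i=16
  ####.|#  b30=1 t=1,i=17
  ###.#|#  b29=1 t=2,i=15
  ###..|.  b28=0 t=0,i=13
  ##.##|.  b27=0 t=4,i=15
  ##.#.|.  b26=0 t=2,i=16
  ##..#|.  b25=0 t=1,i=1
  ##...|#  b24=1 t=0,i=14
  #.###|.  b23=0 t=10,i=10
  #.##.|.  b22=0 t=1,i=10
  #.#.#|.  b21=0 t=4,i=1
  #.#..|.  b20=0 t=2,i=17
  #..##|#  b19=1 t=0,i=10
  #..#.|#  b18=1 t=1,i=7
  #...#|#  b17=1 t=2,i=5
  #....|#  b16=1 t=0,i=5
  .####|#  b15=1 t=1,i=15
  .###.|.  b14=0 t=0,i=12
  .##.#|#  b13=1 t=4,i=17
  .##..|.  b12=0 t=1,i=11
  .#.##|.  b11=0 t=1,i=9
  .#.#.|#  b10=1 t=3,i=14
  .#..#|.  b9=0 t=0,i=9
  .#...|#  b8=1 t=0,i=4
  ..###|#  b7=1 t=0,i=11
  ..##.|.  b6=0 t=2,i=2
  ..#.#|#  b5=1 t=1,i=8
  ..#..|#  b4=1 t=0,i=3
  ...##|.  b3=0 t=2,i=6
  ...#.|.  b2=0 t=0,i=2
  ....#|.  b1=0 t=0,i=1
  .....|#  b0=1 t=0,i=0
  bits 01100001000011111010010110110001 = 1628415409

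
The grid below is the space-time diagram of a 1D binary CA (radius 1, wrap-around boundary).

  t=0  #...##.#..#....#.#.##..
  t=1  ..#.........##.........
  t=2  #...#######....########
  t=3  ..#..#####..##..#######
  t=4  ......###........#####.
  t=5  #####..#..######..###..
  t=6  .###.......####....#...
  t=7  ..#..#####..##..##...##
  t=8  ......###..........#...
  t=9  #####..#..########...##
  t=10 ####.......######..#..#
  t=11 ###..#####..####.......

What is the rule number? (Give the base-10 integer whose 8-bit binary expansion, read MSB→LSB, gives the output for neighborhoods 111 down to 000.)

129

  ###|#  b7=1 t=2,i=5
  ##.|.  b6=0 t=0,i=5
  #.#|.  b5=0 t=0,i=6
  #..|.  b4=0 t=0,i=1
  .##|.  b3=0 t=0,i=4
  .#.|.  b2=0 t=0,i=0
  ..#|.  b1=0 t=0,i=3
  ...|#  b0=1 t=0,i=2
  bits 10000001 = 129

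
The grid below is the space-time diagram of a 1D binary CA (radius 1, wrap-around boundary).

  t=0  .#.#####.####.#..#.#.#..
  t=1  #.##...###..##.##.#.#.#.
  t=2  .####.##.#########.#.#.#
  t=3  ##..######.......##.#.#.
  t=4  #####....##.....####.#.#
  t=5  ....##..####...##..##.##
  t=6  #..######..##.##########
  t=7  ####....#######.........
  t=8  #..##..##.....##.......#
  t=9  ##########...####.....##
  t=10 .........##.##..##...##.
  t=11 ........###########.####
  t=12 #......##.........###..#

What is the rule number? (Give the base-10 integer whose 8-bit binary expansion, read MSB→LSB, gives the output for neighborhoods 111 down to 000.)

  ### -> .   bit 7 = 0  t=0,i=4
  ##. -> #   bit 6 = 1  t=0,i=7
  #.# -> #   bit 5 = 1  t=0,i=2
  #.. -> #   bit 4 = 1  t=0,i=15
  .## -> #   bit 3 = 1  t=0,i=3
  .#. -> .   bit 2 = 0  t=0,i=1
  ..# -> #   bit 1 = 1  t=0,i=0
  ... -> .   bit 0 = 0  t=0,i=23
  bits 01111010 = 122

122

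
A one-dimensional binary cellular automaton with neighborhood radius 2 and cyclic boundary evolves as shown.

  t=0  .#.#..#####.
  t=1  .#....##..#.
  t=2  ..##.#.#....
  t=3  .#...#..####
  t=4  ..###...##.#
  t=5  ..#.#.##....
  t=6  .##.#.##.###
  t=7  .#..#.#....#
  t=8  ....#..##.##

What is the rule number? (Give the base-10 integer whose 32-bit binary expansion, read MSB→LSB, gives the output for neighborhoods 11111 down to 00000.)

  [31] ##### => .  t=0,i=8
  [30] ####. => .  t=0,i=9
  [29] ###.# => #  t=3,i=11
  [28] ###.. => #  t=0,i=10
  [27] ##.## => .  t=6,i=0
  [26] ##.#. => .  t=2,i=4
  [25] ##..# => .  t=0,i=11
  [24] ##... => .  t=4,i=5
  [23] #.### => .  t=6,i=9
  [22] #.##. => #  t=5,i=6
  [21] #.#.# => #  t=2,i=5
  [20] #.#.. => .  t=0,i=3
  [19] #..## => .  t=0,i=5
  [18] #..#. => .  t=0,i=0
  [17] #...# => #  t=3,i=3
  [16] #.... => #  t=1,i=3
  [15] .#### => #  t=0,i=7
  [14] .###. => .  t=4,i=3
  [13] .##.# => .  t=2,i=3
  [12] .##.. => #  t=1,i=7
  [11] .#.## => .  t=5,i=5
  [10] .#.#. => .  t=0,i=2
  [9] .#..# => .  t=0,i=4
  [8] .#... => #  t=1,i=2
  [7] ..### => #  t=0,i=6
  [6] ..##. => .  t=1,i=6
  [5] ..#.# => #  t=0,i=1
  [4] ..#.. => .  t=1,i=1
  [3] ...## => #  t=1,i=5
  [2] ...#. => #  t=3,i=4
  [1] ....# => .  t=1,i=4
  [0] ..... => #  t=2,i=10
  bits 00110000011000111001000110101101 = 811831725

811831725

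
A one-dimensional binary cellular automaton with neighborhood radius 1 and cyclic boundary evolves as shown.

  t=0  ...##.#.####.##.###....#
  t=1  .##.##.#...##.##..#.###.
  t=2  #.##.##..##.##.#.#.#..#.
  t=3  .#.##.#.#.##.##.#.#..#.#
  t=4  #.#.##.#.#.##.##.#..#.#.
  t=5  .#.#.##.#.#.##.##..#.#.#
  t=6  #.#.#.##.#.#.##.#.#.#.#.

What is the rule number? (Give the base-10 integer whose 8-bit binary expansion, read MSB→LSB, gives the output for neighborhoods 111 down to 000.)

  nb ###: next=.  (t=0,i=9, bit7=0)
  nb ##.: next=#  (t=0,i=4, bit6=1)
  nb #.#: next=#  (t=0,i=5, bit5=1)
  nb #..: next=.  (t=0,i=0, bit4=0)
  nb .##: next=.  (t=0,i=3, bit3=0)
  nb .#.: next=.  (t=0,i=6, bit2=0)
  nb ..#: next=#  (t=0,i=2, bit1=1)
  nb ...: next=#  (t=0,i=1, bit0=1)
  bits 01100011 = 99

99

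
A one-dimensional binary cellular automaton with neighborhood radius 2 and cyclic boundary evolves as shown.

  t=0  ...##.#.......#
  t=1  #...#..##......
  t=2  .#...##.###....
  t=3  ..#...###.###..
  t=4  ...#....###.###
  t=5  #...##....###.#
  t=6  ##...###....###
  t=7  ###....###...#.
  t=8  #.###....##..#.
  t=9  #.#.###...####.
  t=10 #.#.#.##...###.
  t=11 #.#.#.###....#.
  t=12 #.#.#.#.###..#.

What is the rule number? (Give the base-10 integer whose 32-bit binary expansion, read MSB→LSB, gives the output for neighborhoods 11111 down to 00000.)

2079175456

  ##### -> .   bit 31 = 0  t=6,i=14
  ####. -> #   bit 30 = 1  t=6,i=0
  ###.# -> #   bit 29 = 1  t=3,i=8
  ###.. -> #   bit 28 = 1  t=2,i=10
  ##.## -> #   bit 27 = 1  t=2,i=7
  ##.#. -> .   bit 26 = 0  t=0,i=5
  ##..# -> #   bit 25 = 1  t=8,i=11
  ##... -> #   bit 24 = 1  t=1,i=9
  #.### -> #   bit 23 = 1  t=2,i=8
  #.##. -> #   bit 22 = 1  t=5,i=14
  #.#.# -> #   bit 21 = 1  t=8,i=0
  #.#.. -> .   bit 20 = 0  t=0,i=6
  #..## -> #   bit 19 = 1  t=1,i=6
  #..#. -> #   bit 18 = 1  t=8,i=12
  #...# -> .   bit 17 = 0  t=0,i=1
  #.... -> #   bit 16 = 1  t=0,i=8
  .#### -> #   bit 15 = 1  t=6,i=13
  .###. -> .   bit 14 = 0  t=2,i=9
  .##.# -> #   bit 13 = 1  t=0,i=4
  .##.. -> #   bit 12 = 1  t=1,i=8
  .#.## -> .   bit 11 = 0  t=7,i=14
  .#.#. -> .   bit 10 = 0  t=8,i=14
  .#..# -> #   bit 9 = 1  t=1,i=5
  .#... -> #   bit 8 = 1  t=0,i=0
  ..### -> .   bit 7 = 0  t=3,i=6
  ..##. -> .   bit 6 = 0  t=0,i=3
  ..#.# -> #   bit 5 = 1  t=7,i=13
  ..#.. -> .   bit 4 = 0  t=0,i=14
  ...## -> .   bit 3 = 0  t=0,i=2
  ...#. -> .   bit 2 = 0  t=0,i=13
  ....# -> .   bit 1 = 0  t=0,i=12
  ..... -> .   bit 0 = 0  t=0,i=9
  bits 01111011111011011011001100100000 = 2079175456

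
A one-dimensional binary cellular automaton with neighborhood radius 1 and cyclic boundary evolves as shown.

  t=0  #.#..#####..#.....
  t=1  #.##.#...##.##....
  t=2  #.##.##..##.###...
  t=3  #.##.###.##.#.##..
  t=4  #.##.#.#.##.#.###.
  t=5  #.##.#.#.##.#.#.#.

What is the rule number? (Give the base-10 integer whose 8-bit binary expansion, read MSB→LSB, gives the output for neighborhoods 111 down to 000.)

  ###|.  b7=0 t=0,i=6
  ##.|#  b6=1 t=0,i=9
  #.#|.  b5=0 t=0,i=1
  #..|#  b4=1 t=0,i=3
  .##|#  b3=1 t=0,i=5
  .#.|#  b2=1 t=0,i=0
  ..#|.  b1=0 t=0,i=4
  ...|.  b0=0 t=0,i=14
  bits 01011100 = 92

92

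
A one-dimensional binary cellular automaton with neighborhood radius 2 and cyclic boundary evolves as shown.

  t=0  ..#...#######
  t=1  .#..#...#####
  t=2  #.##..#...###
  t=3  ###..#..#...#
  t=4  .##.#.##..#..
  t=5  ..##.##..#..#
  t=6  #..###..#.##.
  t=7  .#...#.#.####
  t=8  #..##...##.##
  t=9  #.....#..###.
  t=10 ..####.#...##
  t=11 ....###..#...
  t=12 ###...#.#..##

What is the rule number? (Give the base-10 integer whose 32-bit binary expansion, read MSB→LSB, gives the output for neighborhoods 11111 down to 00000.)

4240910855

  #####|#  b31=1 t=0,i=8
  ####.|#  b30=1 t=0,i=11
  ###.#|#  b29=1 t=1,i=12
  ###..|#  b28=1 t=0,i=12
  ##.##|#  b27=1 t=2,i=1
  ##.#.|#  b26=1 t=1,i=0
  ##..#|.  b25=0 t=0,i=0
  ##...|.  b24=0 t=8,i=5
  #.###|#  b23=1 t=7,i=9
  #.##.|#  b22=1 t=2,i=2
  #.#.#|.  b21=0 t=4,i=4
  #.#..|.  b20=0 t=1,i=1
  #..##|.  b19=0 t=5,i=1
  #..#.|#  b18=1 t=0,i=1
  #...#|#  b17=1 t=0,i=4
  #....|#  b16=1 t=9,i=2
  .####|.  b15=0 t=0,i=7
  .###.|.  b14=0 t=6,i=4
  .##.#|#  b13=1 t=4,i=2
  .##..|.  b12=0 t=2,i=3
  .#.##|#  b11=1 t=4,i=5
  .#.#.|.  b10=0 t=7,i=6
  .#..#|#  b9=1 t=1,i=2
  .#...|.  b8=0 t=0,i=3
  ..###|.  b7=0 t=0,i=6
  ..##.|.  b6=0 t=4,i=1
  ..#.#|.  b5=0 t=6,i=8
  ..#..|.  b4=0 t=0,i=2
  ...##|.  b3=0 t=0,i=5
  ...#.|#  b2=1 t=7,i=4
  ....#|#  b1=1 t=9,i=4
  .....|#  b0=1 t=9,i=3
  bits 11111100110001110010101000000111 = 4240910855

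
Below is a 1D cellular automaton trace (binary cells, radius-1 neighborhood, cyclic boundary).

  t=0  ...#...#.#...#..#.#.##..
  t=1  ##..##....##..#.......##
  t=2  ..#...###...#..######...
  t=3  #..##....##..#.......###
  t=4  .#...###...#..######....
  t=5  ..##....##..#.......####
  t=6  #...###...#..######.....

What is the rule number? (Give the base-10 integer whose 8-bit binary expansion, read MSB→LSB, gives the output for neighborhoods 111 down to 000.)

17

  ### -> .   bit 7 = 0  t=1,i=0
  ##. -> .   bit 6 = 0  t=0,i=21
  #.# -> .   bit 5 = 0  t=0,i=8
  #.. -> #   bit 4 = 1  t=0,i=4
  .## -> .   bit 3 = 0  t=0,i=20
  .#. -> .   bit 2 = 0  t=0,i=3
  ..# -> .   bit 1 = 0  t=0,i=2
  ... -> #   bit 0 = 1  t=0,i=0
  bits 00010001 = 17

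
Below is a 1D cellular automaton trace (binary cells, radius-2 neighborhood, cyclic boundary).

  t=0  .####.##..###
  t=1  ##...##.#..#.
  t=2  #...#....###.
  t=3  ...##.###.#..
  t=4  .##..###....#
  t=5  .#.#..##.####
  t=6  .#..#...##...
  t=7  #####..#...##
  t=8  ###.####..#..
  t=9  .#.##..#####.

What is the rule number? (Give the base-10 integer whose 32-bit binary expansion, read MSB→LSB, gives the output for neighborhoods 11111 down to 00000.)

2598715966

  [31] ##### => #  t=7,i=0
  [30] ####. => .  t=0,i=3
  [29] ###.# => .  t=0,i=4
  [28] ###.. => #  t=4,i=7
  [27] ##.## => #  t=0,i=0
  [26] ##.#. => .  t=1,i=7
  [25] ##..# => #  t=0,i=8
  [24] ##... => .  t=1,i=2
  [23] #.### => #  t=0,i=1
  [22] #.##. => #  t=0,i=6
  [21] #.#.# => #  t=5,i=1
  [20] #.#.. => .  t=1,i=8
  [19] #..## => .  t=0,i=9
  [18] #..#. => #  t=1,i=10
  [17] #...# => .  t=1,i=3
  [16] #.... => #  t=2,i=6
  [15] .#### => .  t=0,i=2
  [14] .###. => #  t=0,i=11
  [13] .##.# => .  t=1,i=6
  [12] .##.. => .  t=0,i=7
  [11] .#.## => .  t=1,i=12
  [10] .#.#. => .  t=5,i=2
  [9] .#..# => #  t=1,i=9
  [8] .#... => .  t=2,i=1
  [7] ..### => .  t=0,i=10
  [6] ..##. => .  t=1,i=5
  [5] ..#.# => #  t=1,i=11
  [4] ..#.. => #  t=2,i=4
  [3] ...## => #  t=1,i=4
  [2] ...#. => #  t=2,i=3
  [1] ....# => #  t=2,i=7
  [0] ..... => .  t=3,i=0
  bits 10011010111001010100001000111110 = 2598715966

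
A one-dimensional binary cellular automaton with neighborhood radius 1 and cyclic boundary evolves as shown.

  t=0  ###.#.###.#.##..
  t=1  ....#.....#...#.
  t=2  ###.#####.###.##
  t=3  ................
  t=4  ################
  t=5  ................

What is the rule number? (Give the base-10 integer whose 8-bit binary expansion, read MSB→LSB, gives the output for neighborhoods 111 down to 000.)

  nb ###: next=.  (t=0,i=1, bit7=0)
  nb ##.: next=.  (t=0,i=2, bit6=0)
  nb #.#: next=.  (t=0,i=3, bit5=0)
  nb #..: next=#  (t=0,i=14, bit4=1)
  nb .##: next=.  (t=0,i=0, bit3=0)
  nb .#.: next=#  (t=0,i=4, bit2=1)
  nb ..#: next=.  (t=0,i=15, bit1=0)
  nb ...: next=#  (t=1,i=0, bit0=1)
  bits 00010101 = 21

21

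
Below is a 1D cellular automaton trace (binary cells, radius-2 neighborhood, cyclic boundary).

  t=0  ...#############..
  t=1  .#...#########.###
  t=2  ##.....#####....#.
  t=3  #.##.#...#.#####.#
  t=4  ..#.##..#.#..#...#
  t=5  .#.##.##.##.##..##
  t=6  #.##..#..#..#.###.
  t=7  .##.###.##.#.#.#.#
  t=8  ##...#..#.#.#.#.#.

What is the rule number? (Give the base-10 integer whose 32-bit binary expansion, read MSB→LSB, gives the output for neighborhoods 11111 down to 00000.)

  [31] ##### => #  t=0,i=5
  [30] ####. => .  t=0,i=14
  [29] ###.# => .  t=1,i=13
  [28] ###.. => #  t=0,i=15
  [27] ##.## => .  t=1,i=14
  [26] ##.#. => #  t=1,i=0
  [25] ##..# => #  t=4,i=6
  [24] ##... => #  t=0,i=16
  [23] #.### => .  t=1,i=15
  [22] #.##. => #  t=2,i=0
  [21] #.#.# => .  t=5,i=1
  [20] #.#.. => #  t=1,i=1
  [19] #..## => #  t=5,i=15
  [18] #..#. => #  t=4,i=1
  [17] #...# => .  t=1,i=3
  [16] #.... => #  t=0,i=17
  [15] .#### => .  t=0,i=4
  [14] .###. => #  t=1,i=16
  [13] .##.# => .  t=3,i=0
  [12] .##.. => .  t=2,i=1
  [11] .#.## => #  t=2,i=17
  [10] .#.#. => #  t=4,i=9
  [9] .#..# => .  t=4,i=0
  [8] .#... => .  t=1,i=2
  [7] ..### => .  t=0,i=3
  [6] ..##. => #  t=5,i=16
  [5] ..#.# => .  t=2,i=16
  [4] ..#.. => #  t=4,i=13
  [3] ...## => .  t=0,i=2
  [2] ...#. => #  t=2,i=15
  [1] ....# => #  t=0,i=1
  [0] ..... => .  t=0,i=0
  bits 10010111010111010100110001010110 = 2539474006

2539474006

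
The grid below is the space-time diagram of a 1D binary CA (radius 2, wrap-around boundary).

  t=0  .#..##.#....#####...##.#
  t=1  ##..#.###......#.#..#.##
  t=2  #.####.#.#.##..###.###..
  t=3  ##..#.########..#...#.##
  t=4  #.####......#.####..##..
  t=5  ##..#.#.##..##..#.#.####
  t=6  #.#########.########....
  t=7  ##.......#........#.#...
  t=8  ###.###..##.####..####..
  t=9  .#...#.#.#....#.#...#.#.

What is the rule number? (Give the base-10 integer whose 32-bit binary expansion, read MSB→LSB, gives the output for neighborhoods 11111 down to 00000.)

  nb #####: next=.  (t=0,i=14, bit31=0)
  nb ####.: next=#  (t=0,i=15, bit30=1)
  nb ###.#: next=.  (t=2,i=5, bit29=0)
  nb ###..: next=.  (t=0,i=16, bit28=0)
  nb ##.##: next=.  (t=2,i=18, bit27=0)
  nb ##.#.: next=#  (t=0,i=6, bit26=1)
  nb ##..#: next=#  (t=1,i=2, bit25=1)
  nb ##...: next=#  (t=0,i=17, bit24=1)
  nb #.###: next=.  (t=1,i=6, bit23=0)
  nb #.##.: next=#  (t=2,i=11, bit22=1)
  nb #.#.#: next=#  (t=0,i=23, bit21=1)
  nb #.#..: next=#  (t=0,i=1, bit20=1)
  nb #..##: next=.  (t=0,i=3, bit19=0)
  nb #..#.: next=#  (t=1,i=3, bit18=1)
  nb #...#: next=.  (t=0,i=18, bit17=0)
  nb #....: next=.  (t=0,i=9, bit16=0)
  nb .####: next=.  (t=0,i=13, bit15=0)
  nb .###.: next=#  (t=1,i=7, bit14=1)
  nb .##.#: next=.  (t=0,i=5, bit13=0)
  nb .##..: next=#  (t=2,i=12, bit12=1)
  nb .#.##: next=#  (t=1,i=5, bit11=1)
  nb .#.#.: next=#  (t=0,i=0, bit10=1)
  nb .#..#: next=.  (t=0,i=2, bit9=0)
  nb .#...: next=#  (t=0,i=8, bit8=1)
  nb ..###: next=.  (t=0,i=12, bit7=0)
  nb ..##.: next=#  (t=0,i=4, bit6=1)
  nb ..#.#: next=#  (t=1,i=4, bit5=1)
  nb ..#..: next=#  (t=3,i=16, bit4=1)
  nb ...##: next=.  (t=0,i=11, bit3=0)
  nb ...#.: next=.  (t=1,i=14, bit2=0)
  nb ....#: next=.  (t=0,i=10, bit1=0)
  nb .....: next=#  (t=1,i=11, bit0=1)
  bits 01000111011101000101110101110001 = 1198808433

1198808433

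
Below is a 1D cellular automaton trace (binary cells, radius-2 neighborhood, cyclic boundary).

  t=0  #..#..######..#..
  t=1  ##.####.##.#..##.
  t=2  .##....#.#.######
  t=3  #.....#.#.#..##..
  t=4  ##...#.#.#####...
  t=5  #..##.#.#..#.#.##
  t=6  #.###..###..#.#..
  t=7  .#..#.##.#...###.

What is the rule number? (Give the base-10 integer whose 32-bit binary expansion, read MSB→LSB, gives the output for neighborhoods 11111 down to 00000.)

  [31] ##### => #  t=0,i=8
  [30] ####. => .  t=0,i=10
  [29] ###.# => .  t=1,i=6
  [28] ###.. => #  t=0,i=11
  [27] ##.## => #  t=1,i=2
  [26] ##.#. => .  t=1,i=10
  [25] ##..# => .  t=0,i=12
  [24] ##... => .  t=2,i=3
  [23] #.### => .  t=1,i=3
  [22] #.##. => .  t=1,i=0
  [21] #.#.# => .  t=2,i=9
  [20] #.#.. => #  t=1,i=11
  [19] #..## => #  t=0,i=5
  [18] #..#. => .  t=0,i=2
  [17] #...# => #  t=4,i=3
  [16] #.... => .  t=2,i=4
  [15] .#### => .  t=0,i=7
  [14] .###. => .  t=5,i=16
  [13] .##.# => #  t=1,i=1
  [12] .##.. => .  t=2,i=2
  [11] .#.## => #  t=2,i=10
  [10] .#.#. => #  t=2,i=8
  [9] .#..# => #  t=0,i=1
  [8] .#... => #  t=3,i=1
  [7] ..### => #  t=0,i=6
  [6] ..##. => #  t=1,i=14
  [5] ..#.# => .  t=2,i=7
  [4] ..#.. => #  t=0,i=0
  [3] ...## => #  t=4,i=16
  [2] ...#. => #  t=2,i=6
  [1] ....# => .  t=2,i=5
  [0] ..... => .  t=3,i=3
  bits 10011000000110100010111111011100 = 2551853020

2551853020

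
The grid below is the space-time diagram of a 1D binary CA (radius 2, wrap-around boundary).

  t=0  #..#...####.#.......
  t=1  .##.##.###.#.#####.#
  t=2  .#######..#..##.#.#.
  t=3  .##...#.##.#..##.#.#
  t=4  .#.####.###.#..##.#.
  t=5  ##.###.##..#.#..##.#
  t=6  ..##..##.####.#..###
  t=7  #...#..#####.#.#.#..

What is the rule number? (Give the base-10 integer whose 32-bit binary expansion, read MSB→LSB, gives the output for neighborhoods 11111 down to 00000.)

  nb #####: next=.  (t=1,i=15, bit31=0)
  nb ####.: next=#  (t=0,i=9, bit30=1)
  nb ###.#: next=.  (t=0,i=10, bit29=0)
  nb ###..: next=.  (t=2,i=7, bit28=0)
  nb ##.##: next=#  (t=1,i=3, bit27=1)
  nb ##.#.: next=#  (t=0,i=11, bit26=1)
  nb ##..#: next=#  (t=2,i=8, bit25=1)
  nb ##...: next=#  (t=3,i=3, bit24=1)
  nb #.###: next=#  (t=1,i=7, bit23=1)
  nb #.##.: next=#  (t=1,i=1, bit22=1)
  nb #.#.#: next=.  (t=1,i=11, bit21=0)
  nb #.#..: next=.  (t=0,i=12, bit20=0)
  nb #..##: next=.  (t=2,i=0, bit19=0)
  nb #..#.: next=#  (t=0,i=2, bit18=1)
  nb #...#: next=#  (t=0,i=5, bit17=1)
  nb #....: next=#  (t=0,i=14, bit16=1)
  nb .####: next=#  (t=0,i=8, bit15=1)
  nb .###.: next=.  (t=1,i=8, bit14=0)
  nb .##.#: next=#  (t=1,i=2, bit13=1)
  nb .##..: next=.  (t=3,i=2, bit12=0)
  nb .#.##: next=.  (t=1,i=0, bit11=0)
  nb .#.#.: next=#  (t=2,i=17, bit10=1)
  nb .#..#: next=#  (t=0,i=1, bit9=1)
  nb .#...: next=#  (t=0,i=4, bit8=1)
  nb ..###: next=#  (t=0,i=7, bit7=1)
  nb ..##.: next=.  (t=2,i=13, bit6=0)
  nb ..#.#: next=#  (t=3,i=6, bit5=1)
  nb ..#..: next=.  (t=0,i=0, bit4=0)
  nb ...##: next=.  (t=0,i=6, bit3=0)
  nb ...#.: next=#  (t=0,i=19, bit2=1)
  nb ....#: next=.  (t=0,i=18, bit1=0)
  nb .....: next=#  (t=0,i=15, bit0=1)
  bits 01001111110001111010011110100101 = 1338484645

1338484645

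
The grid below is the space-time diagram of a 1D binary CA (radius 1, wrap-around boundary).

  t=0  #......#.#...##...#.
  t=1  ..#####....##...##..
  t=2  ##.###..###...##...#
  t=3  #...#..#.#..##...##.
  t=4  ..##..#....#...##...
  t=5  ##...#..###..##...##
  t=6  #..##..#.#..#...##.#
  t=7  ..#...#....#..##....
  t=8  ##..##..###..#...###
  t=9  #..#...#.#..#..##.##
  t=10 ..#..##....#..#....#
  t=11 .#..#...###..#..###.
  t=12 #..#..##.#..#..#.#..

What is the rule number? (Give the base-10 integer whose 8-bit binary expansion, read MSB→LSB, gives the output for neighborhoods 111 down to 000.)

131

  ### -> #   bit 7 = 1  t=1,i=3
  ##. -> .   bit 6 = 0  t=0,i=14
  #.# -> .   bit 5 = 0  t=0,i=8
  #.. -> .   bit 4 = 0  t=0,i=1
  .## -> .   bit 3 = 0  t=0,i=13
  .#. -> .   bit 2 = 0  t=0,i=0
  ..# -> #   bit 1 = 1  t=0,i=6
  ... -> #   bit 0 = 1  t=0,i=2
  bits 10000011 = 131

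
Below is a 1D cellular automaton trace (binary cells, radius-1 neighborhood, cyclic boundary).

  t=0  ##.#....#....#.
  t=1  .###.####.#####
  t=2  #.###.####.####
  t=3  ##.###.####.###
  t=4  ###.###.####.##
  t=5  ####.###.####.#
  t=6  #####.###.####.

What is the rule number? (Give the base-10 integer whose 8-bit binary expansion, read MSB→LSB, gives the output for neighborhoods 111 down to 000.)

231

  ### -> #   bit 7 = 1  t=1,i=2
  ##. -> #   bit 6 = 1  t=0,i=1
  #.# -> #   bit 5 = 1  t=0,i=2
  #.. -> .   bit 4 = 0  t=0,i=4
  .## -> .   bit 3 = 0  t=0,i=0
  .#. -> #   bit 2 = 1  t=0,i=3
  ..# -> #   bit 1 = 1  t=0,i=7
  ... -> #   bit 0 = 1  t=0,i=5
  bits 11100111 = 231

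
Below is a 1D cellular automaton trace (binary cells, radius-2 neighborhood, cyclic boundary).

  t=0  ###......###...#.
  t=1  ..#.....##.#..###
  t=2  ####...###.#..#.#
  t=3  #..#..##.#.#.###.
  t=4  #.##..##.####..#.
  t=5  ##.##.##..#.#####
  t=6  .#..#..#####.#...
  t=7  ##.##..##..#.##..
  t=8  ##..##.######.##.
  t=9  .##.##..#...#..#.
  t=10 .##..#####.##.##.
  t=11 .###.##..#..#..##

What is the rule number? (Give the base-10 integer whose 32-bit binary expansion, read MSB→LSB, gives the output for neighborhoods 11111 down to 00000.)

842317308

  ##### -> .   bit 31 = 0  t=2,i=1
  ####. -> .   bit 30 = 0  t=2,i=2
  ###.# -> #   bit 29 = 1  t=2,i=9
  ###.. -> #   bit 28 = 1  t=0,i=2
  ##.## -> .   bit 27 = 0  t=4,i=8
  ##.#. -> .   bit 26 = 0  t=1,i=10
  ##..# -> #   bit 25 = 1  t=1,i=0
  ##... -> .   bit 24 = 0  t=0,i=3
  #.### -> .   bit 23 = 0  t=0,i=0
  #.##. -> .   bit 22 = 0  t=4,i=2
  #.#.# -> #   bit 21 = 1  t=3,i=9
  #.#.. -> #   bit 20 = 1  t=1,i=11
  #..## -> .   bit 19 = 0  t=1,i=13
  #..#. -> #   bit 18 = 1  t=1,i=1
  #...# -> .   bit 17 = 0  t=0,i=13
  #.... -> .   bit 16 = 0  t=0,i=4
  .#### -> #   bit 15 = 1  t=2,i=0
  .###. -> .   bit 14 = 0  t=0,i=1
  .##.# -> #   bit 13 = 1  t=1,i=9
  .##.. -> #   bit 12 = 1  t=4,i=3
  .#.## -> #   bit 11 = 1  t=0,i=16
  .#.#. -> #   bit 10 = 1  t=3,i=10
  .#..# -> .   bit 9 = 0  t=1,i=12
  .#... -> #   bit 8 = 1  t=1,i=3
  ..### -> #   bit 7 = 1  t=0,i=9
  ..##. -> #   bit 6 = 1  t=1,i=8
  ..#.# -> #   bit 5 = 1  t=0,i=15
  ..#.. -> #   bit 4 = 1  t=1,i=2
  ...## -> #   bit 3 = 1  t=0,i=8
  ...#. -> #   bit 2 = 1  t=0,i=14
  ....# -> .   bit 1 = 0  t=0,i=7
  ..... -> .   bit 0 = 0  t=0,i=5
  bits 00110010001101001011110111111100 = 842317308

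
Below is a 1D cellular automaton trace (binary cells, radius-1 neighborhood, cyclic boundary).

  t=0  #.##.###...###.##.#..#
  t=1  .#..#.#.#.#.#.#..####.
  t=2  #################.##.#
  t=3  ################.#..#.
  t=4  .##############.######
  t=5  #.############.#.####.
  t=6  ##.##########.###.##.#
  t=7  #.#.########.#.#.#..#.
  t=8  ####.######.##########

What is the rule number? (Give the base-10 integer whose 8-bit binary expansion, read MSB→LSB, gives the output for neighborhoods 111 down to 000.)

  ### -> #   bit 7 = 1  t=0,i=6
  ##. -> .   bit 6 = 0  t=0,i=0
  #.# -> #   bit 5 = 1  t=0,i=1
  #.. -> #   bit 4 = 1  t=0,i=8
  .## -> .   bit 3 = 0  t=0,i=2
  .#. -> #   bit 2 = 1  t=0,i=18
  ..# -> #   bit 1 = 1  t=0,i=10
  ... -> .   bit 0 = 0  t=0,i=9
  bits 10110110 = 182

182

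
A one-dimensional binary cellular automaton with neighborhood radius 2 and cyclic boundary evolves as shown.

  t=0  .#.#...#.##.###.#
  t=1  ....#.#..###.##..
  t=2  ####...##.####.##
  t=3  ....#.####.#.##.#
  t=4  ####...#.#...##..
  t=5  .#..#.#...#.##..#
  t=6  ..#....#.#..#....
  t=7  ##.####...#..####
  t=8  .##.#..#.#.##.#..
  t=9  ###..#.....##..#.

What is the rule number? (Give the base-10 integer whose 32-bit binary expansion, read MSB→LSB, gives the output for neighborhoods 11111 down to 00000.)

692708175

  #####|.  b31=0 t=2,i=0
  ####.|.  b30=0 t=2,i=2
  ###.#|#  b29=1 t=0,i=14
  ###..|.  b28=0 t=2,i=3
  ##.##|#  b27=1 t=0,i=11
  ##.#.|.  b26=0 t=0,i=15
  ##..#|.  b25=0 t=4,i=15
  ##...|#  b24=1 t=1,i=15
  #.###|.  b23=0 t=0,i=12
  #.##.|#  b22=1 t=0,i=9
  #.#.#|.  b21=0 t=0,i=1
  #.#..|.  b20=0 t=0,i=3
  #..##|#  b19=1 t=1,i=8
  #..#.|.  b18=0 t=5,i=3
  #...#|.  b17=0 t=0,i=5
  #....|#  b16=1 t=1,i=16
  .####|#  b15=1 t=2,i=11
  .###.|#  b14=1 t=0,i=13
  .##.#|#  b13=1 t=0,i=10
  .##..|.  b12=0 t=1,i=14
  .#.##|.  b11=0 t=0,i=8
  .#.#.|.  b10=0 t=0,i=0
  .#..#|#  b9=1 t=1,i=7
  .#...|#  b8=1 t=0,i=4
  ..###|.  b7=0 t=1,i=9
  ..##.|#  b6=1 t=2,i=7
  ..#.#|.  b5=0 t=0,i=7
  ..#..|.  b4=0 t=6,i=2
  ...##|#  b3=1 t=2,i=6
  ...#.|#  b2=1 t=0,i=6
  ....#|#  b1=1 t=1,i=2
  .....|#  b0=1 t=1,i=0
  bits 00101001010010011110001101001111 = 692708175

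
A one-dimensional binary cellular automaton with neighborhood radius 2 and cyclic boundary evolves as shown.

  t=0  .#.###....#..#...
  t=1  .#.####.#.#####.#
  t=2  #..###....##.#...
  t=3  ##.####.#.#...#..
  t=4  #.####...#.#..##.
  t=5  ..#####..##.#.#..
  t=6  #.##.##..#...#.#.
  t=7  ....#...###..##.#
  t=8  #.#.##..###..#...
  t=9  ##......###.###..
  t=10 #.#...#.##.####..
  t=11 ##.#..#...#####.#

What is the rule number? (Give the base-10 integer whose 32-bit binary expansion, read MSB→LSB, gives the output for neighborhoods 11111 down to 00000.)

1501874162

  #####|.  b31=0 t=1,i=12
  ####.|#  b30=1 t=1,i=5
  ###.#|.  b29=0 t=1,i=6
  ###..|#  b28=1 t=0,i=5
  ##.##|#  b27=1 t=3,i=2
  ##.#.|.  b26=0 t=1,i=7
  ##..#|.  b25=0 t=5,i=7
  ##...|#  b24=1 t=0,i=6
  #.###|#  b23=1 t=0,i=3
  #.##.|.  b22=0 t=6,i=2
  #.#.#|.  b21=0 t=1,i=1
  #.#..|.  b20=0 t=2,i=13
  #..##|.  b19=0 t=2,i=2
  #..#.|#  b18=1 t=0,i=12
  #...#|.  b17=0 t=2,i=15
  #....|.  b16=0 t=0,i=7
  .####|#  b15=1 t=1,i=4
  .###.|#  b14=1 t=0,i=4
  .##.#|.  b13=0 t=2,i=11
  .##..|.  b12=0 t=6,i=6
  .#.##|.  b11=0 t=0,i=2
  .#.#.|#  b10=1 t=1,i=0
  .#..#|#  b9=1 t=0,i=11
  .#...|#  b8=1 t=0,i=14
  ..###|#  b7=1 t=2,i=3
  ..##.|#  b6=1 t=2,i=10
  ..#.#|#  b5=1 t=0,i=1
  ..#..|#  b4=1 t=0,i=10
  ...##|.  b3=0 t=2,i=9
  ...#.|.  b2=0 t=0,i=0
  ....#|#  b1=1 t=0,i=8
  .....|.  b0=0 t=9,i=4
  bits 01011001100001001100011111110010 = 1501874162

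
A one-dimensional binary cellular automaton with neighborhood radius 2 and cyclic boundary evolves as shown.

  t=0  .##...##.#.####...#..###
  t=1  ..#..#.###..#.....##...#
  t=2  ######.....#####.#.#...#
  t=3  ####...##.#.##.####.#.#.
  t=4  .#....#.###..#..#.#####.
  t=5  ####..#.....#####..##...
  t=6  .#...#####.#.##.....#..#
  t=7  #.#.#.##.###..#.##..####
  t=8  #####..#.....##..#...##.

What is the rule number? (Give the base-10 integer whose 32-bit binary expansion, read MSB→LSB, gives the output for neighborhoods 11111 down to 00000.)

2753935161

  #####|#  b31=1 t=2,i=1
  ####.|.  b30=0 t=0,i=13
  ###.#|#  b29=1 t=0,i=23
  ###..|.  b28=0 t=0,i=14
  ##.##|.  b27=0 t=0,i=0
  ##.#.|#  b26=1 t=0,i=8
  ##..#|.  b25=0 t=1,i=10
  ##...|.  b24=0 t=0,i=3
  #.###|.  b23=0 t=0,i=11
  #.##.|.  b22=0 t=0,i=1
  #.#.#|#  b21=1 t=0,i=9
  #.#..|.  b20=0 t=2,i=19
  #..##|.  b19=0 t=0,i=20
  #..#.|#  b18=1 t=1,i=1
  #...#|.  b17=0 t=0,i=4
  #....|#  b16=1 t=1,i=14
  .####|#  b15=1 t=0,i=12
  .###.|.  b14=0 t=0,i=22
  .##.#|#  b13=1 t=0,i=7
  .##..|#  b12=1 t=0,i=2
  .#.##|.  b11=0 t=0,i=10
  .#.#.|#  b10=1 t=2,i=18
  .#..#|#  b9=1 t=0,i=19
  .#...|#  b8=1 t=1,i=13
  ..###|.  b7=0 t=0,i=21
  ..##.|.  b6=0 t=0,i=6
  ..#.#|#  b5=1 t=1,i=5
  ..#..|#  b4=1 t=0,i=18
  ...##|#  b3=1 t=0,i=5
  ...#.|.  b2=0 t=0,i=17
  ....#|.  b1=0 t=1,i=16
  .....|#  b0=1 t=1,i=15
  bits 10100100001001011011011100111001 = 2753935161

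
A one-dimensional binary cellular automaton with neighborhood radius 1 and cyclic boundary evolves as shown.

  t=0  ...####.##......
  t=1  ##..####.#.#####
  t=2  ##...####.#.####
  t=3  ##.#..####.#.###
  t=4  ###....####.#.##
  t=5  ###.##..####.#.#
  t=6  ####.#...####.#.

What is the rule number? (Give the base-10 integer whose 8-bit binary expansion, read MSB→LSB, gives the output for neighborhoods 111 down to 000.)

  ###|#  b7=1 t=0,i=4
  ##.|#  b6=1 t=0,i=6
  #.#|#  b5=1 t=0,i=7
  #..|.  b4=0 t=0,i=10
  .##|.  b3=0 t=0,i=3
  .#.|.  b2=0 t=1,i=9
  ..#|.  b1=0 t=0,i=2
  ...|#  b0=1 t=0,i=0
  bits 11100001 = 225

225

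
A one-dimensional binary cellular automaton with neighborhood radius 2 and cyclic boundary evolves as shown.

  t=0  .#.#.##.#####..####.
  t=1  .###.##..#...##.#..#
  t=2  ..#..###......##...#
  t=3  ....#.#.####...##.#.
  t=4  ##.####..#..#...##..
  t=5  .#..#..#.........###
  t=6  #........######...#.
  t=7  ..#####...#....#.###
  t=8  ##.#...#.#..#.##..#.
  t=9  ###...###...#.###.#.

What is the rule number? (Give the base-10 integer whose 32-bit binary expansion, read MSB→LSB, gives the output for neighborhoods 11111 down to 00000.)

  #####|.  b31=0 t=0,i=10
  ####.|.  b30=0 t=0,i=11
  ###.#|.  b29=0 t=1,i=3
  ###..|.  b28=0 t=0,i=12
  ##.##|.  b27=0 t=0,i=7
  ##.#.|#  b26=1 t=1,i=15
  ##..#|#  b25=1 t=0,i=13
  ##...|#  b24=1 t=2,i=8
  #.###|.  b23=0 t=0,i=8
  #.##.|#  b22=1 t=0,i=5
  #.#.#|#  b21=1 t=0,i=3
  #.#..|.  b20=0 t=1,i=16
  #..##|#  b19=1 t=0,i=14
  #..#.|.  b18=0 t=0,i=0
  #...#|.  b17=0 t=1,i=11
  #....|#  b16=1 t=2,i=9
  .####|#  b15=1 t=0,i=9
  .###.|#  b14=1 t=1,i=2
  .##.#|#  b13=1 t=0,i=6
  .##..|#  b12=1 t=1,i=6
  .#.##|.  b11=0 t=0,i=4
  .#.#.|#  b10=1 t=0,i=2
  .#..#|.  b9=0 t=1,i=17
  .#...|.  b8=0 t=1,i=10
  ..###|.  b7=0 t=0,i=15
  ..##.|.  b6=0 t=1,i=13
  ..#.#|#  b5=1 t=0,i=1
  ..#..|.  b4=0 t=1,i=9
  ...##|.  b3=0 t=1,i=12
  ...#.|#  b2=1 t=2,i=18
  ....#|.  b1=0 t=2,i=12
  .....|#  b0=1 t=2,i=10
  bits 00000111011010011111010000100101 = 124384293

124384293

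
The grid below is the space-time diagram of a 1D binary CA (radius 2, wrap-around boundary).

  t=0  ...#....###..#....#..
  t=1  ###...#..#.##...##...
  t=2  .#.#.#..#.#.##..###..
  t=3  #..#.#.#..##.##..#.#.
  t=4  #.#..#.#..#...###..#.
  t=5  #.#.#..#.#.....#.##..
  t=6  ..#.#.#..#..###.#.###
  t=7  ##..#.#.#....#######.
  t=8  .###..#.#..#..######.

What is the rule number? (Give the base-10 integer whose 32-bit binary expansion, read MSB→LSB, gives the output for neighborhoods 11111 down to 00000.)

  #####|#  b31=1 t=7,i=15
  ####.|#  b30=1 t=7,i=18
  ###.#|#  b29=1 t=6,i=14
  ###..|.  b28=0 t=0,i=10
  ##.##|.  b27=0 t=3,i=12
  ##.#.|#  b26=1 t=6,i=15
  ##..#|#  b25=1 t=0,i=11
  ##...|#  b24=1 t=1,i=3
  #.###|#  b23=1 t=6,i=18
  #.##.|.  b22=0 t=1,i=11
  #.#.#|#  b21=1 t=2,i=3
  #.#..|#  b20=1 t=2,i=5
  #..##|.  b19=0 t=2,i=15
  #..#.|#  b18=1 t=0,i=12
  #...#|.  b17=0 t=1,i=4
  #....|.  b16=0 t=0,i=5
  .####|#  b15=1 t=7,i=14
  .###.|#  b14=1 t=0,i=9
  .##.#|.  b13=0 t=3,i=11
  .##..|#  b12=1 t=1,i=12
  .#.##|#  b11=1 t=1,i=10
  .#.#.|.  b10=0 t=2,i=2
  .#..#|.  b9=0 t=1,i=7
  .#...|.  b8=0 t=0,i=4
  ..###|.  b7=0 t=0,i=8
  ..##.|#  b6=1 t=1,i=16
  ..#.#|.  b5=0 t=1,i=9
  ..#..|.  b4=0 t=0,i=3
  ...##|.  b3=0 t=0,i=7
  ...#.|#  b2=1 t=0,i=2
  ....#|#  b1=1 t=0,i=1
  .....|#  b0=1 t=0,i=0
  bits 11100111101101001101100001000111 = 3887388743

3887388743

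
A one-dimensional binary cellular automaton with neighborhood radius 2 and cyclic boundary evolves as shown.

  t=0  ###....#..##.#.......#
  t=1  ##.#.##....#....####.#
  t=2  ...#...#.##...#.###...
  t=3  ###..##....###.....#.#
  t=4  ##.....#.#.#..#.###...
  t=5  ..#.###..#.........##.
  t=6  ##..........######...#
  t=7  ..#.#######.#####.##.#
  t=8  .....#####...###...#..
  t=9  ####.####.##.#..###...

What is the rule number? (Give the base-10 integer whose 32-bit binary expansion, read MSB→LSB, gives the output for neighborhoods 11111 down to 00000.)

3240272007

  #####|#  b31=1 t=6,i=14
  ####.|#  b30=1 t=0,i=1
  ###.#|.  b29=0 t=1,i=1
  ###..|.  b28=0 t=0,i=2
  ##.##|.  b27=0 t=1,i=20
  ##.#.|.  b26=0 t=0,i=12
  ##..#|.  b25=0 t=3,i=3
  ##...|#  b24=1 t=0,i=3
  #.###|.  b23=0 t=1,i=21
  #.##.|.  b22=0 t=1,i=5
  #.#.#|#  b21=1 t=1,i=3
  #.#..|.  b20=0 t=0,i=13
  #..##|.  b19=0 t=0,i=9
  #..#.|.  b18=0 t=4,i=13
  #...#|#  b17=1 t=2,i=5
  #....|.  b16=0 t=0,i=4
  .####|#  b15=1 t=0,i=0
  .###.|.  b14=0 t=1,i=0
  .##.#|#  b13=1 t=0,i=11
  .##..|.  b12=0 t=1,i=6
  .#.##|.  b11=0 t=1,i=4
  .#.#.|.  b10=0 t=4,i=8
  .#..#|.  b9=0 t=0,i=8
  .#...|.  b8=0 t=0,i=14
  ..###|#  b7=1 t=0,i=21
  ..##.|.  b6=0 t=0,i=10
  ..#.#|.  b5=0 t=2,i=7
  ..#..|.  b4=0 t=0,i=7
  ...##|.  b3=0 t=0,i=20
  ...#.|#  b2=1 t=0,i=6
  ....#|#  b1=1 t=0,i=5
  .....|#  b0=1 t=0,i=16
  bits 11000001001000101010000010000111 = 3240272007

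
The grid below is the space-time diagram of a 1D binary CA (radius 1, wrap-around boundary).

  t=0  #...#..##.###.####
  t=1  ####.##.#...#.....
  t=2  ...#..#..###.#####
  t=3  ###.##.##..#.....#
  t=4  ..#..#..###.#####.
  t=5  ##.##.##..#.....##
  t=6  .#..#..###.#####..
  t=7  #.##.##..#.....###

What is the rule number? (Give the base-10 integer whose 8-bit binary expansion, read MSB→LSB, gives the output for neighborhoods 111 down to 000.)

  nb ###: next=.  (t=0,i=11, bit7=0)
  nb ##.: next=#  (t=0,i=0, bit6=1)
  nb #.#: next=.  (t=0,i=9, bit5=0)
  nb #..: next=#  (t=0,i=1, bit4=1)
  nb .##: next=.  (t=0,i=7, bit3=0)
  nb .#.: next=.  (t=0,i=4, bit2=0)
  nb ..#: next=#  (t=0,i=3, bit1=1)
  nb ...: next=#  (t=0,i=2, bit0=1)
  bits 01010011 = 83

83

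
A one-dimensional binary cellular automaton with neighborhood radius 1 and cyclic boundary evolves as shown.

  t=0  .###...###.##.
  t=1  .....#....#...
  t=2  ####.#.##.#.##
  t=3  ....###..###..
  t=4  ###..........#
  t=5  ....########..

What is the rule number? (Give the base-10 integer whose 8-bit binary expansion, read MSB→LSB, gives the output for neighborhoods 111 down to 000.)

  ### -> .   bit 7 = 0  t=0,i=2
  ##. -> .   bit 6 = 0  t=0,i=3
  #.# -> #   bit 5 = 1  t=0,i=10
  #.. -> .   bit 4 = 0  t=0,i=4
  .## -> .   bit 3 = 0  t=0,i=1
  .#. -> #   bit 2 = 1  t=1,i=5
  ..# -> .   bit 1 = 0  t=0,i=0
  ... -> #   bit 0 = 1  t=0,i=5
  bits 00100101 = 37

37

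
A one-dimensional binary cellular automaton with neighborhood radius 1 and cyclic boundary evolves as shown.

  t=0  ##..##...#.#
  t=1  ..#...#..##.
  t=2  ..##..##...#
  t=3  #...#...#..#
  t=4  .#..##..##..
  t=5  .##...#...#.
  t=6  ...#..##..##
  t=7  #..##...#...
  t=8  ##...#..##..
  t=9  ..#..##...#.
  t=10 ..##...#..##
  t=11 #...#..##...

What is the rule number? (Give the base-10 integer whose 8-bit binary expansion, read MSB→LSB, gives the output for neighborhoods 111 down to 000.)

  [7] ### => .  t=0,i=0
  [6] ##. => .  t=0,i=1
  [5] #.# => #  t=0,i=10
  [4] #.. => #  t=0,i=2
  [3] .## => .  t=0,i=4
  [2] .#. => #  t=0,i=9
  [1] ..# => .  t=0,i=3
  [0] ... => .  t=0,i=7
  bits 00110100 = 52

52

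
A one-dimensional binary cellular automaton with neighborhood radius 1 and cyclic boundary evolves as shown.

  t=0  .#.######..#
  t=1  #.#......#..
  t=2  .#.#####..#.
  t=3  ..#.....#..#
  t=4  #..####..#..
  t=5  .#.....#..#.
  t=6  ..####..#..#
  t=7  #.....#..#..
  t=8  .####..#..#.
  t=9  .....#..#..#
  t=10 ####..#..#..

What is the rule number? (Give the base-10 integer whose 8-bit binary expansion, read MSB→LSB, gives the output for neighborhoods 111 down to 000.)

  nb ###: next=.  (t=0,i=4, bit7=0)
  nb ##.: next=.  (t=0,i=8, bit6=0)
  nb #.#: next=#  (t=0,i=0, bit5=1)
  nb #..: next=#  (t=0,i=9, bit4=1)
  nb .##: next=.  (t=0,i=3, bit3=0)
  nb .#.: next=.  (t=0,i=1, bit2=0)
  nb ..#: next=.  (t=0,i=10, bit1=0)
  nb ...: next=#  (t=1,i=4, bit0=1)
  bits 00110001 = 49

49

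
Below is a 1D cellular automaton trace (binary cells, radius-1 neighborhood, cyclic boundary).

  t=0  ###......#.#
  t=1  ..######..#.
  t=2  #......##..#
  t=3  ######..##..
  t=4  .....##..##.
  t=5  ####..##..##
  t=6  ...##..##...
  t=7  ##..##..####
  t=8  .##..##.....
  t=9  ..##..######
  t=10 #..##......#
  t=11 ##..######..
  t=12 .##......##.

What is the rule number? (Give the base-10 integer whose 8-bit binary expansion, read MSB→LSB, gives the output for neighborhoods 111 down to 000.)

  nb ###: next=.  (t=0,i=0, bit7=0)
  nb ##.: next=#  (t=0,i=2, bit6=1)
  nb #.#: next=#  (t=0,i=10, bit5=1)
  nb #..: next=#  (t=0,i=3, bit4=1)
  nb .##: next=.  (t=0,i=11, bit3=0)
  nb .#.: next=.  (t=0,i=9, bit2=0)
  nb ..#: next=.  (t=0,i=8, bit1=0)
  nb ...: next=#  (t=0,i=4, bit0=1)
  bits 01110001 = 113

113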